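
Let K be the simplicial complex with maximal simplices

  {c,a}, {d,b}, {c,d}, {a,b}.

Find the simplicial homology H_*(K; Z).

H_0 ≅ Z,  H_1 ≅ Z.

Fix the vertex order a < b < c < d and write every simplex with vertices in increasing order. Then dim K = 1 and the simplices of K are:

  0-simplices (4): a, b, c, d
  1-simplices (4): ab, ac, bd, cd

giving chain groups C_0 ≅ Z^4, C_1 ≅ Z^4.

∂_1: C_1 → C_0 sends each edge [p,q] (with p < q) to q − p. For instance
  ∂ab = b − a.
This gives a 4×4 integer matrix of rank 3; reducing to Smith normal form yields diagonal entries (1,1,1).

Computing H_k = (kernel of ∂_k) / (image of ∂_{k+1}):

  H_0: rank C_0 − rank ∂_1 = 4 − 3 = 1, and the invariant factors of ∂_1 are all 1, so H_0 ≅ Z.
  H_1: rank ker ∂_1 − rank ∂_2 = (4 − 3) − 0 = 1, and there is no ∂_2, so H_1 ≅ Z.

(K is a triangulation of the circle S^1.)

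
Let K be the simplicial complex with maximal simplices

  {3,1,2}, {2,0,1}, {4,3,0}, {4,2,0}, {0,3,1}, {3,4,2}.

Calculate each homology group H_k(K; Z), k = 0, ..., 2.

We work with the vertex ordering 0 < 1 < 2 < 3 < 4. The simplices of K, each written with vertices in increasing order, are:

  0-simplices (5): [0], [1], [2], [3], [4]
  1-simplices (9): [0,1], [0,2], [0,3], [0,4], [1,2], [1,3], [2,3], [2,4], [3,4]
  2-simplices (6): [0,1,2], [0,1,3], [0,2,4], [0,3,4], [1,2,3], [2,3,4]

Hence C_0 ≅ Z^5, C_1 ≅ Z^9, C_2 ≅ Z^6.

Boundary ∂_1: C_1 → C_0 sends each edge [p,q] (with p < q) to q − p. For instance
  ∂[0,2] = [2] − [0].
The resulting 5×9 matrix has rank 4, and its Smith normal form has invariant factors (1,1,1,1).

∂_2: C_2 → C_1 maps a triangle to the signed sum of its edges. For instance
  ∂[0,2,4] = [2,4] − [0,4] + [0,2],
  ∂[0,3,4] = [3,4] − [0,4] + [0,3].
The resulting 9×6 matrix has rank 5, and its Smith normal form has invariant factors (1,1,1,1,1).

Now H_k = ker ∂_k / im ∂_{k+1}, so:

  H_0: rank C_0 − rank ∂_1 = 5 − 4 = 1, and the invariant factors of ∂_1 are all 1, so H_0 ≅ Z.
  H_1: rank ker ∂_1 − rank ∂_2 = (9 − 4) − 5 = 0, and the invariant factors of ∂_2 are all 1, so H_1 ≅ 0.
  H_2: rank ker ∂_2 − rank ∂_3 = (6 − 5) − 0 = 1, and there is no ∂_3, so H_2 ≅ Z.

H_0 ≅ Z,  H_1 = 0,  H_2 ≅ Z.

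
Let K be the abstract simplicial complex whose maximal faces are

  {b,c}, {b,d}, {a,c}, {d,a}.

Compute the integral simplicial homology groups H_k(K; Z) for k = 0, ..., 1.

H_0 ≅ Z,  H_1 ≅ Z.

K has 4 vertices, 4 edges.
rank ∂_0 = 0, rank ∂_1 = 3 ⇒ b_0 = 4 − 0 − 3 = 1; all invariant factors of ∂_1 are 1 so no torsion. So H_0 ≅ Z.
rank ∂_1 = 3, rank ∂_2 = 0 ⇒ b_1 = 4 − 3 − 0 = 1. So H_1 ≅ Z.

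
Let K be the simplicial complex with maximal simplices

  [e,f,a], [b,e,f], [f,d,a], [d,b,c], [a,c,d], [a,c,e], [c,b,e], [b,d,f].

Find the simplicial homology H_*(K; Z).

H_0 = Z,  H_1 = 0,  H_2 = Z.

Fix the vertex order a < b < c < d < e < f and write every simplex with vertices in increasing order. Then dim K = 2 and the simplices of K are:

  0-simplices (6): a, b, c, d, e, f
  1-simplices (12): ac, ad, ae, af, bc, bd, be, bf, cd, ce, df, ef
  2-simplices (8): acd, ace, adf, aef, bcd, bce, bdf, bef

so the chain groups are C_0 ≅ Z^6, C_1 ≅ Z^12, C_2 ≅ Z^8.

∂_1: C_1 → C_0 maps an edge to its endpoints' difference, ∂[p,q] = q − p. For instance
  ∂af = f − a.
The resulting 6×12 matrix has rank 5, and its Smith normal form has invariant factors (1,1,1,1,1).

The boundary map ∂_2: C_2 → C_1 sends each 2-simplex [p,q,r] to [q,r] − [p,r] + [p,q]. For instance
  ∂acd = cd − ad + ac,
  ∂bcd = cd − bd + bc.
As a 12×8 matrix over Z this has rank 7, with invariant factors (1,1,1,1,1,1,1).

From H_k ≅ ker(∂_k) / im(∂_{k+1}) we obtain:

  H_0: rank C_0 − rank ∂_1 = 6 − 5 = 1, and the invariant factors of ∂_1 are all 1, so H_0 ≅ Z.
  H_1: rank ker ∂_1 − rank ∂_2 = (12 − 5) − 7 = 0, and the invariant factors of ∂_2 are all 1, so H_1 ≅ 0.
  H_2: rank ker ∂_2 − rank ∂_3 = (8 − 7) − 0 = 1, and there is no ∂_3, so H_2 ≅ Z.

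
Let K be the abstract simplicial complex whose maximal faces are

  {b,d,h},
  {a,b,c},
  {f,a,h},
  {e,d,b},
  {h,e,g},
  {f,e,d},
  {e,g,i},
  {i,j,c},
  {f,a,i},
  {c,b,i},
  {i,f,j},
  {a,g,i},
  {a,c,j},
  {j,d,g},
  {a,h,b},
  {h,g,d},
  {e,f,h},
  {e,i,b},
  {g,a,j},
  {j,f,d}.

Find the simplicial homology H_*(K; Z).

Order the vertices as a < b < c < d < e < f < g < h < i < j. Listing each simplex with vertices in this order, K has dimension 2 with simplices:

  0-simplices (10): a, b, c, d, e, f, g, h, i, j
  1-simplices (30): ab, ac, af, ag, ah, ai, aj, bc, bd, be, bh, bi, ci, cj, de, df, dg, dh, dj, ef, eg, eh, ei, fh, fi, fj, gh, gi, gj, ij
  2-simplices (20): abc, abh, acj, afh, afi, agi, agj, bci, bde, bdh, bei, cij, def, dfj, dgh, dgj, efh, egh, egi, fij

so the chain groups are C_0 ≅ Z^10, C_1 ≅ Z^30, C_2 ≅ Z^20.

The boundary map ∂_1: C_1 → C_0 maps an edge to its endpoints' difference, ∂[p,q] = q − p. For instance
  ∂gh = h − g.
As a 10×30 matrix over Z this has rank 9, with invariant factors (1,1,1,1,1,1,1,1,1).

Boundary ∂_2: C_2 → C_1 sends each 2-simplex [p,q,r] to [q,r] − [p,r] + [p,q]. For instance
  ∂egi = gi − ei + eg,
  ∂egh = gh − eh + eg.
The resulting 30×20 matrix has rank 20, and its Smith normal form has invariant factors (1,1,1,1,1,1,1,1,1,1,1,1,1,1,1,1,1,1,1,2).

Computing H_k = (kernel of ∂_k) / (image of ∂_{k+1}):

  H_0: rank C_0 − rank ∂_1 = 10 − 9 = 1, and the invariant factors of ∂_1 are all 1, so H_0 ≅ Z.
  H_1: rank ker ∂_1 − rank ∂_2 = (30 − 9) − 20 = 1, and ∂_2 has invariant factor 2 > 1, so H_1 ≅ Z ⊕ Z/2.
  H_2: rank ker ∂_2 − rank ∂_3 = (20 − 20) − 0 = 0, and there is no ∂_3, so H_2 ≅ 0.

(K is a triangulation of the Klein bottle.)

H_0 ≅ Z,  H_1 ≅ Z ⊕ Z/2,  H_2 = 0.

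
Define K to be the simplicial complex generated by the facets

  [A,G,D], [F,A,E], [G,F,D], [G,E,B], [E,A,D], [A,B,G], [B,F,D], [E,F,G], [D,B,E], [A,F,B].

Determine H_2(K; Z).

H_2 ≅ 0.

We work with the vertex ordering A < B < D < E < F < G. The simplices of K, each written with vertices in increasing order, are:

  0-simplices (6): A, B, D, E, F, G
  1-simplices (15): AB, AD, AE, AF, AG, BD, BE, BF, BG, DE, DF, DG, EF, EG, FG
  2-simplices (10): ABF, ABG, ADE, ADG, AEF, BDE, BDF, BEG, DFG, EFG

so the chain groups are C_0 ≅ Z^6, C_1 ≅ Z^15, C_2 ≅ Z^10.

∂_1: C_1 → C_0 maps an edge to its endpoints' difference, ∂[p,q] = q − p.
The 6×15 boundary matrix has rank 5 and Smith normal form diag(1,1,1,1,1).

∂_2: C_2 → C_1 acts by ∂[p,q,r] = [q,r] − [p,r] + [p,q]. For instance
  ∂ABG = BG − AG + AB,
  ∂EFG = FG − EG + EF.
This gives a 15×10 integer matrix of rank 10; reducing to Smith normal form yields diagonal entries (1,1,1,1,1,1,1,1,1,2).

Now H_k = ker ∂_k / im ∂_{k+1}, so:

  H_2: rank ker ∂_2 − rank ∂_3 = (10 − 10) − 0 = 0, and there is no ∂_3, so H_2 = 0.

(K is a triangulation of the real projective plane RP^2.)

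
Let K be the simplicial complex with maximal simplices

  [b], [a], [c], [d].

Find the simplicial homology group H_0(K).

We work with the vertex ordering a < b < c < d. The simplices of K, each written with vertices in increasing order, are:

  0-simplices (4): a, b, c, d

Hence C_0 ≅ Z^4.

Reading off H_k = ker ∂_k / im ∂_{k+1}:

  H_0: rank C_0 − rank ∂_1 = 4 − 0 = 4, and there is no ∂_1, so H_0 ≅ Z^4.

H_0 = Z^4.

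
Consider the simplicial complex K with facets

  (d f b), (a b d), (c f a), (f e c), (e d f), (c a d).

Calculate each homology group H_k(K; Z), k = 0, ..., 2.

Fix the vertex order a < b < c < d < e < f and write every simplex with vertices in increasing order. Then dim K = 2 and the simplices of K are:

  0-simplices (6): a, b, c, d, e, f
  1-simplices (12): ab, ac, ad, af, bd, bf, cd, ce, cf, de, df, ef
  2-simplices (6): abd, acd, acf, bdf, cef, def

so the chain groups are C_0 ≅ Z^6, C_1 ≅ Z^12, C_2 ≅ Z^6.

∂_1: C_1 → C_0 is given by ∂[p,q] = [q] − [p]. For instance
  ∂af = f − a.
This gives a 6×12 integer matrix of rank 5; reducing to Smith normal form yields diagonal entries (1,1,1,1,1).

The boundary map ∂_2: C_2 → C_1 acts by ∂[p,q,r] = [q,r] − [p,r] + [p,q]. For instance
  ∂acf = cf − af + ac,
  ∂bdf = df − bf + bd.
The 12×6 boundary matrix has rank 6 and Smith normal form diag(1,1,1,1,1,1).

Now H_k = ker ∂_k / im ∂_{k+1}, so:

  H_0: rank C_0 − rank ∂_1 = 6 − 5 = 1, and the invariant factors of ∂_1 are all 1, so H_0 ≅ Z.
  H_1: rank ker ∂_1 − rank ∂_2 = (12 − 5) − 6 = 1, and the invariant factors of ∂_2 are all 1, so H_1 ≅ Z.
  H_2: rank ker ∂_2 − rank ∂_3 = (6 − 6) − 0 = 0, and there is no ∂_3, so H_2 ≅ 0.

As a check, the Euler characteristic is 6 − 12 + 6 = 0, which agrees with 1 − 1 + 0 = 0.
(K is a triangulation of the cylinder S^1 x I.)

H_0 ≅ Z,  H_1 ≅ Z,  H_2 = 0.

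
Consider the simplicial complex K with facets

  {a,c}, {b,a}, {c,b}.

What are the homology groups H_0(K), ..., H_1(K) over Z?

Fix the vertex order a < b < c and write every simplex with vertices in increasing order. Then dim K = 1 and the simplices of K are:

  0-simplices (3): a, b, c
  1-simplices (3): ab, ac, bc

Hence C_0 ≅ Z^3, C_1 ≅ Z^3.

The boundary map ∂_1: C_1 → C_0 is given by ∂[p,q] = [q] − [p].
The 3×3 boundary matrix has rank 2 and Smith normal form diag(1,1).

Reading off H_k = ker ∂_k / im ∂_{k+1}:

  H_0: rank C_0 − rank ∂_1 = 3 − 2 = 1, and the invariant factors of ∂_1 are all 1, so H_0 = Z.
  H_1: rank ker ∂_1 − rank ∂_2 = (3 − 2) − 0 = 1, and there is no ∂_2, so H_1 = Z.

H_0 = Z,  H_1 = Z.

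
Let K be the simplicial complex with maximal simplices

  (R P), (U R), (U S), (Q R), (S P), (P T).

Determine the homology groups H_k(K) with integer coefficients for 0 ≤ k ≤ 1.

Order the vertices as P < Q < R < S < T < U. Listing each simplex with vertices in this order, K has dimension 1 with simplices:

  0-simplices (6): P, Q, R, S, T, U
  1-simplices (6): PR, PS, PT, QR, RU, SU

Hence C_0 ≅ Z^6, C_1 ≅ Z^6.

The boundary map ∂_1: C_1 → C_0 is given by ∂[p,q] = [q] − [p].
As a 6×6 matrix over Z this has rank 5, with invariant factors (1,1,1,1,1).

From H_k ≅ ker(∂_k) / im(∂_{k+1}) we obtain:

  H_0: rank C_0 − rank ∂_1 = 6 − 5 = 1, and the invariant factors of ∂_1 are all 1, so H_0 ≅ Z.
  H_1: rank ker ∂_1 − rank ∂_2 = (6 − 5) − 0 = 1, and there is no ∂_2, so H_1 ≅ Z.

As a check, the Euler characteristic is 6 − 6 = 0, which agrees with 1 − 1 = 0.

H_0 ≅ Z,  H_1 ≅ Z.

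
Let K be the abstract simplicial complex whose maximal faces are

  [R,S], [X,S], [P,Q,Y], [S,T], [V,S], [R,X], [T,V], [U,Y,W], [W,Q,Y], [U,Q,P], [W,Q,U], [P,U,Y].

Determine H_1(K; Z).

Fix the vertex order P < Q < R < S < T < U < V < W < X < Y and write every simplex with vertices in increasing order. Then dim K = 2 and the simplices of K are:

  0-simplices (10): P, Q, R, S, T, U, V, W, X, Y
  1-simplices (15): PQ, PU, PY, QU, QW, QY, RS, RX, ST, SV, SX, TV, UW, UY, WY
  2-simplices (6): PQU, PQY, PUY, QUW, QWY, UWY

Hence C_0 ≅ Z^10, C_1 ≅ Z^15, C_2 ≅ Z^6.

The boundary map ∂_1: C_1 → C_0 sends each edge [p,q] (with p < q) to q − p.
The resulting 10×15 matrix has rank 8, and its Smith normal form has invariant factors (1,1,1,1,1,1,1,1).

Boundary ∂_2: C_2 → C_1 sends each 2-simplex [p,q,r] to [q,r] − [p,r] + [p,q]. For instance
  ∂QWY = WY − QY + QW,
  ∂PQY = QY − PY + PQ.
The 15×6 boundary matrix has rank 5 and Smith normal form diag(1,1,1,1,1).

Now H_k = ker ∂_k / im ∂_{k+1}, so:

  H_1: rank ker ∂_1 − rank ∂_2 = (15 − 8) − 5 = 2, and the invariant factors of ∂_2 are all 1, so H_1 = Z^2.

H_1 = Z^2.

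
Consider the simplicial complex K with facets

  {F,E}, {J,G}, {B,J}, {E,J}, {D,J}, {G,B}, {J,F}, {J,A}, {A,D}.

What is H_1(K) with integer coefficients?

Take the total order A < B < D < E < F < G < J on the vertex set. Then K (dimension 1) consists of the simplices:

  0-simplices (7): A, B, D, E, F, G, J
  1-simplices (9): AD, AJ, BG, BJ, DJ, EF, EJ, FJ, GJ

giving chain groups C_0 ≅ Z^7, C_1 ≅ Z^9.

∂_1: C_1 → C_0 is given by ∂[p,q] = [q] − [p]. For instance
  ∂AD = D − A.
As a 7×9 matrix over Z this has rank 6, with invariant factors (1,1,1,1,1,1).

Computing H_k = (kernel of ∂_k) / (image of ∂_{k+1}):

  H_1: rank ker ∂_1 − rank ∂_2 = (9 − 6) − 0 = 3, and there is no ∂_2, so H_1 ≅ Z^3.

H_1 = Z^3.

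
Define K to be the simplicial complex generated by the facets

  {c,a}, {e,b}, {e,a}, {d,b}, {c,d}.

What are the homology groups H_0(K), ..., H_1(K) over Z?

K has 5 vertices, 5 edges.
rank ∂_0 = 0, rank ∂_1 = 4 ⇒ b_0 = 5 − 0 − 4 = 1; all invariant factors of ∂_1 are 1 so no torsion. So H_0 ≅ Z.
rank ∂_1 = 4, rank ∂_2 = 0 ⇒ b_1 = 5 − 4 − 0 = 1. So H_1 ≅ Z.

H_0 = Z,  H_1 = Z.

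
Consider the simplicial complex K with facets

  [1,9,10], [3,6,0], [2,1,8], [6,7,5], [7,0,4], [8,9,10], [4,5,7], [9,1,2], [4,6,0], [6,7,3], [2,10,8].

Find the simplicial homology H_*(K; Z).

H_0 = Z^2,  H_1 = Z^2,  H_2 = 0.

Fix the vertex order 0 < 1 < 2 < 3 < 4 < 5 < 6 < 7 < 8 < 9 < 10 and write every simplex with vertices in increasing order. Then dim K = 2 and the simplices of K are:

  0-simplices (11): [0], [1], [2], [3], [4], [5], [6], [7], [8], [9], [10]
  1-simplices (22): [0,3], [0,4], [0,6], [0,7], [1,2], [1,8], [1,9], [1,10], [2,8], [2,9], [2,10], [3,6], [3,7], [4,5], [4,6], [4,7], [5,6], [5,7], [6,7], [8,9], [8,10], [9,10]
  2-simplices (11): [0,3,6], [0,4,6], [0,4,7], [1,2,8], [1,2,9], [1,9,10], [2,8,10], [3,6,7], [4,5,7], [5,6,7], [8,9,10]

giving chain groups C_0 ≅ Z^11, C_1 ≅ Z^22, C_2 ≅ Z^11.

∂_1: C_1 → C_0 sends each edge [p,q] (with p < q) to q − p.
This gives a 11×22 integer matrix of rank 9; reducing to Smith normal form yields diagonal entries (1,1,1,1,1,1,1,1,1).

The boundary map ∂_2: C_2 → C_1 maps a triangle to the signed sum of its edges. For instance
  ∂[0,4,7] = [4,7] − [0,7] + [0,4],
  ∂[3,6,7] = [6,7] − [3,7] + [3,6].
The 22×11 boundary matrix has rank 11 and Smith normal form diag(1,1,1,1,1,1,1,1,1,1,1).

Now H_k = ker ∂_k / im ∂_{k+1}, so:

  H_0: rank C_0 − rank ∂_1 = 11 − 9 = 2, and the invariant factors of ∂_1 are all 1, so H_0 ≅ Z^2.
  H_1: rank ker ∂_1 − rank ∂_2 = (22 − 9) − 11 = 2, and the invariant factors of ∂_2 are all 1, so H_1 ≅ Z^2.
  H_2: rank ker ∂_2 − rank ∂_3 = (11 − 11) − 0 = 0, and there is no ∂_3, so H_2 ≅ 0.

(K is a triangulation of the disjoint union of the cylinder S^1 x I and the Möbius band.)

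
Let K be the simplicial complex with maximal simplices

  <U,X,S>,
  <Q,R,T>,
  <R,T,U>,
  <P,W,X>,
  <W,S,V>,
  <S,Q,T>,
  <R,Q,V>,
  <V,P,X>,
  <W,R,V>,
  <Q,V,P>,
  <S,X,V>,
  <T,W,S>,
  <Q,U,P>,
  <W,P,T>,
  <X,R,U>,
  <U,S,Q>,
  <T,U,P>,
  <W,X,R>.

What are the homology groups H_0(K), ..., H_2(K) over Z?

Take the total order P < Q < R < S < T < U < V < W < X on the vertex set. Then K (dimension 2) consists of the simplices:

  0-simplices (9): P, Q, R, S, T, U, V, W, X
  1-simplices (27): PQ, PT, PU, PV, PW, PX, QR, QS, QT, QU, QV, RT, RU, RV, RW, RX, ST, SU, SV, SW, SX, TU, TW, UX, VW, VX, WX
  2-simplices (18): PQU, PQV, PTU, PTW, PVX, PWX, QRT, QRV, QST, QSU, RTU, RUX, RVW, RWX, STW, SUX, SVW, SVX

so the chain groups are C_0 ≅ Z^9, C_1 ≅ Z^27, C_2 ≅ Z^18.

Boundary ∂_1: C_1 → C_0 is given by ∂[p,q] = [q] − [p]. For instance
  ∂RV = V − R.
As a 9×27 matrix over Z this has rank 8, with invariant factors (1,1,1,1,1,1,1,1).

∂_2: C_2 → C_1 sends each 2-simplex [p,q,r] to [q,r] − [p,r] + [p,q]. For instance
  ∂PQV = QV − PV + PQ,
  ∂RWX = WX − RX + RW.
As a 27×18 matrix over Z this has rank 18, with invariant factors (1,1,1,1,1,1,1,1,1,1,1,1,1,1,1,1,1,2).

Now H_k = ker ∂_k / im ∂_{k+1}, so:

  H_0: rank C_0 − rank ∂_1 = 9 − 8 = 1, and the invariant factors of ∂_1 are all 1, so H_0 = Z.
  H_1: rank ker ∂_1 − rank ∂_2 = (27 − 8) − 18 = 1, and ∂_2 has invariant factor 2 > 1, so H_1 = Z ⊕ Z/2.
  H_2: rank ker ∂_2 − rank ∂_3 = (18 − 18) − 0 = 0, and there is no ∂_3, so H_2 = 0.

As a check, the Euler characteristic is 9 − 27 + 18 = 0, which agrees with 1 − 1 + 0 = 0.

H_0 ≅ Z,  H_1 ≅ Z ⊕ Z/2,  H_2 = 0.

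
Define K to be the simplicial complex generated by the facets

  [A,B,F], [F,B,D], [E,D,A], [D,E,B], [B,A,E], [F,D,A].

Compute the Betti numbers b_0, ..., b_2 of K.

b_0 = 1, b_1 = 0, b_2 = 1.

Take the total order A < B < D < E < F on the vertex set. Then K (dimension 2) consists of the simplices:

  0-simplices (5): A, B, D, E, F
  1-simplices (9): AB, AD, AE, AF, BD, BE, BF, DE, DF
  2-simplices (6): ABE, ABF, ADE, ADF, BDE, BDF

Hence C_0 ≅ Z^5, C_1 ≅ Z^9, C_2 ≅ Z^6.

Boundary ∂_1: C_1 → C_0 maps an edge to its endpoints' difference, ∂[p,q] = q − p.
This gives a 5×9 integer matrix of rank 4; reducing to Smith normal form yields diagonal entries (1,1,1,1).

Boundary ∂_2: C_2 → C_1 acts by ∂[p,q,r] = [q,r] − [p,r] + [p,q]. For instance
  ∂ABE = BE − AE + AB,
  ∂BDF = DF − BF + BD.
The resulting 9×6 matrix has rank 5, and its Smith normal form has invariant factors (1,1,1,1,1).

From H_k ≅ ker(∂_k) / im(∂_{k+1}) we obtain:

  H_0: rank C_0 − rank ∂_1 = 5 − 4 = 1, and the invariant factors of ∂_1 are all 1, so H_0 = Z.
  H_1: rank ker ∂_1 − rank ∂_2 = (9 − 4) − 5 = 0, and the invariant factors of ∂_2 are all 1, so H_1 = 0.
  H_2: rank ker ∂_2 − rank ∂_3 = (6 − 5) − 0 = 1, and there is no ∂_3, so H_2 = Z.

(K is a triangulation of the 2-sphere S^2.)

Hence the Betti numbers are b_0 = 1, b_1 = 0, b_2 = 1.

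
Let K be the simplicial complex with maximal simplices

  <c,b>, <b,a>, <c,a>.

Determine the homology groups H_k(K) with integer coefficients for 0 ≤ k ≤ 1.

Order the vertices as a < b < c. Listing each simplex with vertices in this order, K has dimension 1 with simplices:

  0-simplices (3): a, b, c
  1-simplices (3): ab, ac, bc

Hence C_0 ≅ Z^3, C_1 ≅ Z^3.

∂_1: C_1 → C_0 sends each edge [p,q] (with p < q) to q − p.
This gives a 3×3 integer matrix of rank 2; reducing to Smith normal form yields diagonal entries (1,1).

From H_k ≅ ker(∂_k) / im(∂_{k+1}) we obtain:

  H_0: rank C_0 − rank ∂_1 = 3 − 2 = 1, and the invariant factors of ∂_1 are all 1, so H_0 ≅ Z.
  H_1: rank ker ∂_1 − rank ∂_2 = (3 − 2) − 0 = 1, and there is no ∂_2, so H_1 ≅ Z.

As a check, the Euler characteristic is 3 − 3 = 0, which agrees with 1 − 1 = 0.
(K is a triangulation of the circle S^1.)

H_0 ≅ Z,  H_1 ≅ Z.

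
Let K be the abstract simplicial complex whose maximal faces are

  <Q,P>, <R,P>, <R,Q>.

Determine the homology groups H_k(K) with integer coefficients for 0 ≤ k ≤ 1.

Order the vertices as P < Q < R. Listing each simplex with vertices in this order, K has dimension 1 with simplices:

  0-simplices (3): P, Q, R
  1-simplices (3): PQ, PR, QR

giving chain groups C_0 ≅ Z^3, C_1 ≅ Z^3.

Boundary ∂_1: C_1 → C_0 maps an edge to its endpoints' difference, ∂[p,q] = q − p.
This gives a 3×3 integer matrix of rank 2; reducing to Smith normal form yields diagonal entries (1,1).

Reading off H_k = ker ∂_k / im ∂_{k+1}:

  H_0: rank C_0 − rank ∂_1 = 3 − 2 = 1, and the invariant factors of ∂_1 are all 1, so H_0 = Z.
  H_1: rank ker ∂_1 − rank ∂_2 = (3 − 2) − 0 = 1, and there is no ∂_2, so H_1 = Z.

As a check, the Euler characteristic is 3 − 3 = 0, which agrees with 1 − 1 = 0.

H_0 = Z,  H_1 = Z.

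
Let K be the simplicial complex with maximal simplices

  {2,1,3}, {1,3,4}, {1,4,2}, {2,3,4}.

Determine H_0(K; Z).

H_0 ≅ Z.

K has 4 vertices, 6 edges, 4 triangles.
rank ∂_0 = 0, rank ∂_1 = 3 ⇒ b_0 = 4 − 0 − 3 = 1; all invariant factors of ∂_1 are 1 so no torsion. So H_0 ≅ Z.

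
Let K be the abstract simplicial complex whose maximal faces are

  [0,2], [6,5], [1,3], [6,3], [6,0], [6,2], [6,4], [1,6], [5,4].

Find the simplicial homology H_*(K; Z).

H_0 = Z,  H_1 = Z^3.

Order the vertices as 0 < 1 < 2 < 3 < 4 < 5 < 6. Listing each simplex with vertices in this order, K has dimension 1 with simplices:

  0-simplices (7): [0], [1], [2], [3], [4], [5], [6]
  1-simplices (9): [0,2], [0,6], [1,3], [1,6], [2,6], [3,6], [4,5], [4,6], [5,6]

giving chain groups C_0 ≅ Z^7, C_1 ≅ Z^9.

∂_1: C_1 → C_0 is given by ∂[p,q] = [q] − [p]. For instance
  ∂[2,6] = [6] − [2].
The resulting 7×9 matrix has rank 6, and its Smith normal form has invariant factors (1,1,1,1,1,1).

Now H_k = ker ∂_k / im ∂_{k+1}, so:

  H_0: rank C_0 − rank ∂_1 = 7 − 6 = 1, and the invariant factors of ∂_1 are all 1, so H_0 ≅ Z.
  H_1: rank ker ∂_1 − rank ∂_2 = (9 − 6) − 0 = 3, and there is no ∂_2, so H_1 ≅ Z^3.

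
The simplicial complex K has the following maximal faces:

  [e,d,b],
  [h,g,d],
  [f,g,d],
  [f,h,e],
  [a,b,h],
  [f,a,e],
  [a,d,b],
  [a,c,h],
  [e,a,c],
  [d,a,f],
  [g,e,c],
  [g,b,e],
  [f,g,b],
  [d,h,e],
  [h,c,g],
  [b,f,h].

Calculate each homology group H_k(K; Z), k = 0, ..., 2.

Take the total order a < b < c < d < e < f < g < h on the vertex set. Then K (dimension 2) consists of the simplices:

  0-simplices (8): a, b, c, d, e, f, g, h
  1-simplices (24): ab, ac, ad, ae, af, ah, bd, be, bf, bg, bh, ce, cg, ch, de, df, dg, dh, ef, eg, eh, fg, fh, gh
  2-simplices (16): abd, abh, ace, ach, adf, aef, bde, beg, bfg, bfh, ceg, cgh, deh, dfg, dgh, efh

giving chain groups C_0 ≅ Z^8, C_1 ≅ Z^24, C_2 ≅ Z^16.

The boundary map ∂_1: C_1 → C_0 maps an edge to its endpoints' difference, ∂[p,q] = q − p. For instance
  ∂df = f − d.
This gives a 8×24 integer matrix of rank 7; reducing to Smith normal form yields diagonal entries (1,1,1,1,1,1,1).

The boundary map ∂_2: C_2 → C_1 acts by ∂[p,q,r] = [q,r] − [p,r] + [p,q]. For instance
  ∂cgh = gh − ch + cg,
  ∂bfg = fg − bg + bf.
This gives a 24×16 integer matrix of rank 15; reducing to Smith normal form yields diagonal entries (1,1,1,1,1,1,1,1,1,1,1,1,1,1,1).

Reading off H_k = ker ∂_k / im ∂_{k+1}:

  H_0: rank C_0 − rank ∂_1 = 8 − 7 = 1, and the invariant factors of ∂_1 are all 1, so H_0 = Z.
  H_1: rank ker ∂_1 − rank ∂_2 = (24 − 7) − 15 = 2, and the invariant factors of ∂_2 are all 1, so H_1 = Z^2.
  H_2: rank ker ∂_2 − rank ∂_3 = (16 − 15) − 0 = 1, and there is no ∂_3, so H_2 = Z.

As a check, the Euler characteristic is 8 − 24 + 16 = 0, which agrees with 1 − 2 + 1 = 0.

H_0 ≅ Z,  H_1 ≅ Z^2,  H_2 ≅ Z.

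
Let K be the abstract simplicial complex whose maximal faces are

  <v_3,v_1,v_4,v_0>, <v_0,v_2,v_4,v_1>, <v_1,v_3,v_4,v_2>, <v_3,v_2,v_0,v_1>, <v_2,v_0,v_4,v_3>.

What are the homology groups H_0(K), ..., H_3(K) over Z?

Fix the vertex order v_0 < v_1 < v_2 < v_3 < v_4 and write every simplex with vertices in increasing order. Then dim K = 3 and the simplices of K are:

  0-simplices (5): [v_0], [v_1], [v_2], [v_3], [v_4]
  1-simplices (10): [v_0,v_1], [v_0,v_2], [v_0,v_3], [v_0,v_4], [v_1,v_2], [v_1,v_3], [v_1,v_4], [v_2,v_3], [v_2,v_4], [v_3,v_4]
  2-simplices (10): [v_0,v_1,v_2], [v_0,v_1,v_3], [v_0,v_1,v_4], [v_0,v_2,v_3], [v_0,v_2,v_4], [v_0,v_3,v_4], [v_1,v_2,v_3], [v_1,v_2,v_4], [v_1,v_3,v_4], [v_2,v_3,v_4]
  3-simplices (5): [v_0,v_1,v_2,v_3], [v_0,v_1,v_2,v_4], [v_0,v_1,v_3,v_4], [v_0,v_2,v_3,v_4], [v_1,v_2,v_3,v_4]

so the chain groups are C_0 ≅ Z^5, C_1 ≅ Z^10, C_2 ≅ Z^10, C_3 ≅ Z^5.

The boundary map ∂_1: C_1 → C_0 is given by ∂[p,q] = [q] − [p]. For instance
  ∂[v_1,v_4] = [v_4] − [v_1].
The 5×10 boundary matrix has rank 4 and Smith normal form diag(1,1,1,1).

∂_2: C_2 → C_1 sends each 2-simplex [p,q,r] to [q,r] − [p,r] + [p,q]. For instance
  ∂[v_0,v_3,v_4] = [v_3,v_4] − [v_0,v_4] + [v_0,v_3],
  ∂[v_0,v_1,v_4] = [v_1,v_4] − [v_0,v_4] + [v_0,v_1].
This gives a 10×10 integer matrix of rank 6; reducing to Smith normal form yields diagonal entries (1,1,1,1,1,1).

Boundary ∂_3: C_3 → C_2 sends each 3-simplex σ to the alternating sum Σ_i (−1)^i (σ with its i-th vertex removed). For instance
  ∂[v_0,v_1,v_3,v_4] = [v_1,v_3,v_4] − [v_0,v_3,v_4] + [v_0,v_1,v_4] − [v_0,v_1,v_3],
  ∂[v_0,v_2,v_3,v_4] = [v_2,v_3,v_4] − [v_0,v_3,v_4] + [v_0,v_2,v_4] − [v_0,v_2,v_3].
The 10×5 boundary matrix has rank 4 and Smith normal form diag(1,1,1,1).

Now H_k = ker ∂_k / im ∂_{k+1}, so:

  H_0: rank C_0 − rank ∂_1 = 5 − 4 = 1, and the invariant factors of ∂_1 are all 1, so H_0 = Z.
  H_1: rank ker ∂_1 − rank ∂_2 = (10 − 4) − 6 = 0, and the invariant factors of ∂_2 are all 1, so H_1 = 0.
  H_2: rank ker ∂_2 − rank ∂_3 = (10 − 6) − 4 = 0, and the invariant factors of ∂_3 are all 1, so H_2 = 0.
  H_3: rank ker ∂_3 − rank ∂_4 = (5 − 4) − 0 = 1, and there is no ∂_4, so H_3 = Z.

As a check, the Euler characteristic is 5 − 10 + 10 − 5 = 0, which agrees with 1 − 0 + 0 − 1 = 0.
(K is a triangulation of the 3-sphere S^3.)

H_0 ≅ Z,  H_1 = 0,  H_2 = 0,  H_3 ≅ Z.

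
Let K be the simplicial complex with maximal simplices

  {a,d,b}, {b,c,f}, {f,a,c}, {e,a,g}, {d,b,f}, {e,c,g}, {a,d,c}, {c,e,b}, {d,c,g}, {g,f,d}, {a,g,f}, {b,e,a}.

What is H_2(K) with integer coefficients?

H_2 = 0.

Order the vertices as a < b < c < d < e < f < g. Listing each simplex with vertices in this order, K has dimension 2 with simplices:

  0-simplices (7): a, b, c, d, e, f, g
  1-simplices (18): ab, ac, ad, ae, af, ag, bc, bd, be, bf, cd, ce, cf, cg, df, dg, eg, fg
  2-simplices (12): abd, abe, acd, acf, aeg, afg, bce, bcf, bdf, cdg, ceg, dfg

giving chain groups C_0 ≅ Z^7, C_1 ≅ Z^18, C_2 ≅ Z^12.

The boundary map ∂_1: C_1 → C_0 sends each edge [p,q] (with p < q) to q − p. For instance
  ∂cd = d − c.
The 7×18 boundary matrix has rank 6 and Smith normal form diag(1,1,1,1,1,1).

The boundary map ∂_2: C_2 → C_1 sends each 2-simplex [p,q,r] to [q,r] − [p,r] + [p,q]. For instance
  ∂afg = fg − ag + af,
  ∂bcf = cf − bf + bc.
As a 18×12 matrix over Z this has rank 12, with invariant factors (1,1,1,1,1,1,1,1,1,1,1,2).

Reading off H_k = ker ∂_k / im ∂_{k+1}:

  H_2: rank ker ∂_2 − rank ∂_3 = (12 − 12) − 0 = 0, and there is no ∂_3, so H_2 = 0.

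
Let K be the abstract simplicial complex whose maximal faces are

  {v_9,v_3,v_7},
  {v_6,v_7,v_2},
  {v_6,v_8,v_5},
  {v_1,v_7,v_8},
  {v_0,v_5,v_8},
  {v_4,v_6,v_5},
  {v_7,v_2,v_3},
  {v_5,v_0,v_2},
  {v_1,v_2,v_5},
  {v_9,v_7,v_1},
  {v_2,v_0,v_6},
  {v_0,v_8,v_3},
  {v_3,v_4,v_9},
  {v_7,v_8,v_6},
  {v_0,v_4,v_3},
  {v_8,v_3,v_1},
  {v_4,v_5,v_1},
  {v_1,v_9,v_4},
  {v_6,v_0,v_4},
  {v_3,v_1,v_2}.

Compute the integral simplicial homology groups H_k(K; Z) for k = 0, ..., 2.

H_0 = Z,  H_1 = Z ⊕ Z/2,  H_2 = 0.

K has 10 vertices, 30 edges, 20 triangles.
rank ∂_0 = 0, rank ∂_1 = 9 ⇒ b_0 = 10 − 0 − 9 = 1; all invariant factors of ∂_1 are 1 so no torsion. So H_0 = Z.
rank ∂_1 = 9, rank ∂_2 = 20 ⇒ b_1 = 30 − 9 − 20 = 1; ∂_2 has invariant factor(s) [2] giving torsion. So H_1 = Z ⊕ Z/2.
rank ∂_2 = 20, rank ∂_3 = 0 ⇒ b_2 = 20 − 20 − 0 = 0. So H_2 = 0.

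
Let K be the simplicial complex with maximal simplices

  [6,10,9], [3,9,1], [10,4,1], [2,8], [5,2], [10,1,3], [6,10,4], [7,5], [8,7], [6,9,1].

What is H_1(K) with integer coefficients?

H_1 = Z^2.

Fix the vertex order 1 < 2 < 3 < 4 < 5 < 6 < 7 < 8 < 9 < 10 and write every simplex with vertices in increasing order. Then dim K = 2 and the simplices of K are:

  0-simplices (10): [1], [2], [3], [4], [5], [6], [7], [8], [9], [10]
  1-simplices (16): [1,3], [1,4], [1,6], [1,9], [1,10], [2,5], [2,8], [3,9], [3,10], [4,6], [4,10], [5,7], [6,9], [6,10], [7,8], [9,10]
  2-simplices (6): [1,3,9], [1,3,10], [1,4,10], [1,6,9], [4,6,10], [6,9,10]

so the chain groups are C_0 ≅ Z^10, C_1 ≅ Z^16, C_2 ≅ Z^6.

The boundary map ∂_1: C_1 → C_0 maps an edge to its endpoints' difference, ∂[p,q] = q − p.
As a 10×16 matrix over Z this has rank 8, with invariant factors (1,1,1,1,1,1,1,1).

The boundary map ∂_2: C_2 → C_1 sends each 2-simplex [p,q,r] to [q,r] − [p,r] + [p,q]. For instance
  ∂[1,4,10] = [4,10] − [1,10] + [1,4],
  ∂[4,6,10] = [6,10] − [4,10] + [4,6].
The resulting 16×6 matrix has rank 6, and its Smith normal form has invariant factors (1,1,1,1,1,1).

Computing H_k = (kernel of ∂_k) / (image of ∂_{k+1}):

  H_1: rank ker ∂_1 − rank ∂_2 = (16 − 8) − 6 = 2, and the invariant factors of ∂_2 are all 1, so H_1 ≅ Z^2.

(K is a triangulation of the disjoint union of the circle S^1 and the cylinder S^1 x I.)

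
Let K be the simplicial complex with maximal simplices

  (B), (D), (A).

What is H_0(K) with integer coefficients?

H_0 ≅ Z^3.

Take the total order A < B < D on the vertex set. Then K (dimension 0) consists of the simplices:

  0-simplices (3): A, B, D

giving chain groups C_0 ≅ Z^3.

Now H_k = ker ∂_k / im ∂_{k+1}, so:

  H_0: rank C_0 − rank ∂_1 = 3 − 0 = 3, and there is no ∂_1, so H_0 = Z^3.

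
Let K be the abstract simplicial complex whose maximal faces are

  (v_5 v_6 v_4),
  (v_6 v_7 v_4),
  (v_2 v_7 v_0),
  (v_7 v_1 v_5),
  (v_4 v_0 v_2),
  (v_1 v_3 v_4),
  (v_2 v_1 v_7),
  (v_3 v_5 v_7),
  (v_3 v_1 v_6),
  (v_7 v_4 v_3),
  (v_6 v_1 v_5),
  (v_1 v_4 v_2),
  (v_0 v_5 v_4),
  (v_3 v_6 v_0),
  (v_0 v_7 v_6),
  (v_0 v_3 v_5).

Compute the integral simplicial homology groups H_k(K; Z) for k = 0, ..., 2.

Order the vertices as v_0 < v_1 < v_2 < v_3 < v_4 < v_5 < v_6 < v_7. Listing each simplex with vertices in this order, K has dimension 2 with simplices:

  0-simplices (8): [v_0], [v_1], [v_2], [v_3], [v_4], [v_5], [v_6], [v_7]
  1-simplices (24): (24 of them)
  2-simplices (16): (16 of them)

Hence C_0 ≅ Z^8, C_1 ≅ Z^24, C_2 ≅ Z^16.

Boundary ∂_1: C_1 → C_0 is given by ∂[p,q] = [q] − [p].
This gives a 8×24 integer matrix of rank 7; reducing to Smith normal form yields diagonal entries (1,1,1,1,1,1,1).

Boundary ∂_2: C_2 → C_1 acts by ∂[p,q,r] = [q,r] − [p,r] + [p,q]. For instance
  ∂[v_0,v_3,v_5] = [v_3,v_5] − [v_0,v_5] + [v_0,v_3],
  ∂[v_1,v_3,v_4] = [v_3,v_4] − [v_1,v_4] + [v_1,v_3].
The resulting 24×16 matrix has rank 15, and its Smith normal form has invariant factors (1,1,1,1,1,1,1,1,1,1,1,1,1,1,1).

Reading off H_k = ker ∂_k / im ∂_{k+1}:

  H_0: rank C_0 − rank ∂_1 = 8 − 7 = 1, and the invariant factors of ∂_1 are all 1, so H_0 = Z.
  H_1: rank ker ∂_1 − rank ∂_2 = (24 − 7) − 15 = 2, and the invariant factors of ∂_2 are all 1, so H_1 = Z^2.
  H_2: rank ker ∂_2 − rank ∂_3 = (16 − 15) − 0 = 1, and there is no ∂_3, so H_2 = Z.

(K is a triangulation of the torus T^2.)

H_0 = Z,  H_1 = Z^2,  H_2 = Z.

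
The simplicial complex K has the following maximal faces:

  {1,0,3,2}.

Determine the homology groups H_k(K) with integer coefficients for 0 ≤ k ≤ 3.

Order the vertices as 0 < 1 < 2 < 3. Listing each simplex with vertices in this order, K has dimension 3 with simplices:

  0-simplices (4): [0], [1], [2], [3]
  1-simplices (6): [0,1], [0,2], [0,3], [1,2], [1,3], [2,3]
  2-simplices (4): [0,1,2], [0,1,3], [0,2,3], [1,2,3]
  3-simplices (1): [0,1,2,3]

giving chain groups C_0 ≅ Z^4, C_1 ≅ Z^6, C_2 ≅ Z^4, C_3 ≅ Z^1.

The boundary map ∂_1: C_1 → C_0 is given by ∂[p,q] = [q] − [p].
As a 4×6 matrix over Z this has rank 3, with invariant factors (1,1,1).

The boundary map ∂_2: C_2 → C_1 acts by ∂[p,q,r] = [q,r] − [p,r] + [p,q]. For instance
  ∂[0,1,2] = [1,2] − [0,2] + [0,1],
  ∂[1,2,3] = [2,3] − [1,3] + [1,2].
The resulting 6×4 matrix has rank 3, and its Smith normal form has invariant factors (1,1,1).

The boundary map ∂_3: C_3 → C_2 sends each 3-simplex σ to the alternating sum Σ_i (−1)^i (σ with its i-th vertex removed). For instance
  ∂[0,1,2,3] = [1,2,3] − [0,2,3] + [0,1,3] − [0,1,2].
This gives a 4×1 integer matrix of rank 1; reducing to Smith normal form yields diagonal entries (1).

From H_k ≅ ker(∂_k) / im(∂_{k+1}) we obtain:

  H_0: rank C_0 − rank ∂_1 = 4 − 3 = 1, and the invariant factors of ∂_1 are all 1, so H_0 ≅ Z.
  H_1: rank ker ∂_1 − rank ∂_2 = (6 − 3) − 3 = 0, and the invariant factors of ∂_2 are all 1, so H_1 ≅ 0.
  H_2: rank ker ∂_2 − rank ∂_3 = (4 − 3) − 1 = 0, and the invariant factors of ∂_3 are all 1, so H_2 ≅ 0.
  H_3: rank ker ∂_3 − rank ∂_4 = (1 − 1) − 0 = 0, and there is no ∂_4, so H_3 ≅ 0.

As a check, the Euler characteristic is 4 − 6 + 4 − 1 = 1, which agrees with 1 − 0 + 0 − 0 = 1.

H_0 = Z,  H_1 = 0,  H_2 = 0,  H_3 = 0.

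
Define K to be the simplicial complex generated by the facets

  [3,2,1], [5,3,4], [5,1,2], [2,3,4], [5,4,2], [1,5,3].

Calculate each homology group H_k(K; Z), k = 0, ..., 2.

We work with the vertex ordering 1 < 2 < 3 < 4 < 5. The simplices of K, each written with vertices in increasing order, are:

  0-simplices (5): [1], [2], [3], [4], [5]
  1-simplices (9): [1,2], [1,3], [1,5], [2,3], [2,4], [2,5], [3,4], [3,5], [4,5]
  2-simplices (6): [1,2,3], [1,2,5], [1,3,5], [2,3,4], [2,4,5], [3,4,5]

giving chain groups C_0 ≅ Z^5, C_1 ≅ Z^9, C_2 ≅ Z^6.

Boundary ∂_1: C_1 → C_0 sends each edge [p,q] (with p < q) to q − p.
The 5×9 boundary matrix has rank 4 and Smith normal form diag(1,1,1,1).

∂_2: C_2 → C_1 acts by ∂[p,q,r] = [q,r] − [p,r] + [p,q]. For instance
  ∂[1,2,3] = [2,3] − [1,3] + [1,2],
  ∂[2,4,5] = [4,5] − [2,5] + [2,4].
The 9×6 boundary matrix has rank 5 and Smith normal form diag(1,1,1,1,1).

Now H_k = ker ∂_k / im ∂_{k+1}, so:

  H_0: rank C_0 − rank ∂_1 = 5 − 4 = 1, and the invariant factors of ∂_1 are all 1, so H_0 ≅ Z.
  H_1: rank ker ∂_1 − rank ∂_2 = (9 − 4) − 5 = 0, and the invariant factors of ∂_2 are all 1, so H_1 ≅ 0.
  H_2: rank ker ∂_2 − rank ∂_3 = (6 − 5) − 0 = 1, and there is no ∂_3, so H_2 ≅ Z.

As a check, the Euler characteristic is 5 − 9 + 6 = 2, which agrees with 1 − 0 + 1 = 2.

H_0 ≅ Z,  H_1 = 0,  H_2 ≅ Z.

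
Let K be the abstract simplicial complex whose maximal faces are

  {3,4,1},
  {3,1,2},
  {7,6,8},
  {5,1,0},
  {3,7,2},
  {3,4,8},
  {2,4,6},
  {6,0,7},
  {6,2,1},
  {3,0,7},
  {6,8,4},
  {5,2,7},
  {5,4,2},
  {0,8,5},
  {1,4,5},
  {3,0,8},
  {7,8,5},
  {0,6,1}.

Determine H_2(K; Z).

H_2 ≅ 0.

Take the total order 0 < 1 < 2 < 3 < 4 < 5 < 6 < 7 < 8 on the vertex set. Then K (dimension 2) consists of the simplices:

  0-simplices (9): [0], [1], [2], [3], [4], [5], [6], [7], [8]
  1-simplices (27): (27 of them)
  2-simplices (18): [0,1,5], [0,1,6], [0,3,7], [0,3,8], [0,5,8], [0,6,7], [1,2,3], [1,2,6], [1,3,4], [1,4,5], [2,3,7], [2,4,5], [2,4,6], [2,5,7], [3,4,8], [4,6,8], [5,7,8], [6,7,8]

giving chain groups C_0 ≅ Z^9, C_1 ≅ Z^27, C_2 ≅ Z^18.

Boundary ∂_1: C_1 → C_0 sends each edge [p,q] (with p < q) to q − p. For instance
  ∂[0,1] = [1] − [0].
The resulting 9×27 matrix has rank 8, and its Smith normal form has invariant factors (1,1,1,1,1,1,1,1).

The boundary map ∂_2: C_2 → C_1 maps a triangle to the signed sum of its edges. For instance
  ∂[4,6,8] = [6,8] − [4,8] + [4,6],
  ∂[0,1,5] = [1,5] − [0,5] + [0,1].
The 27×18 boundary matrix has rank 18 and Smith normal form diag(1,1,1,1,1,1,1,1,1,1,1,1,1,1,1,1,1,2).

Reading off H_k = ker ∂_k / im ∂_{k+1}:

  H_2: rank ker ∂_2 − rank ∂_3 = (18 − 18) − 0 = 0, and there is no ∂_3, so H_2 = 0.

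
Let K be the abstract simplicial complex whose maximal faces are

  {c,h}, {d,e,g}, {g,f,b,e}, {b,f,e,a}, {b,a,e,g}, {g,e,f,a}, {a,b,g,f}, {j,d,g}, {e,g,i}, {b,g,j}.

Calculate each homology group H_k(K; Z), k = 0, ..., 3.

H_0 ≅ Z^2,  H_1 = 0,  H_2 = 0,  H_3 ≅ Z.

K has 10 vertices, 18 edges, 14 triangles, 5 3-simplices.
rank ∂_0 = 0, rank ∂_1 = 8 ⇒ b_0 = 10 − 0 − 8 = 2; all invariant factors of ∂_1 are 1 so no torsion. So H_0 ≅ Z^2.
rank ∂_1 = 8, rank ∂_2 = 10 ⇒ b_1 = 18 − 8 − 10 = 0; all invariant factors of ∂_2 are 1 so no torsion. So H_1 ≅ 0.
rank ∂_2 = 10, rank ∂_3 = 4 ⇒ b_2 = 14 − 10 − 4 = 0; all invariant factors of ∂_3 are 1 so no torsion. So H_2 ≅ 0.
rank ∂_3 = 4, rank ∂_4 = 0 ⇒ b_3 = 5 − 4 − 0 = 1. So H_3 ≅ Z.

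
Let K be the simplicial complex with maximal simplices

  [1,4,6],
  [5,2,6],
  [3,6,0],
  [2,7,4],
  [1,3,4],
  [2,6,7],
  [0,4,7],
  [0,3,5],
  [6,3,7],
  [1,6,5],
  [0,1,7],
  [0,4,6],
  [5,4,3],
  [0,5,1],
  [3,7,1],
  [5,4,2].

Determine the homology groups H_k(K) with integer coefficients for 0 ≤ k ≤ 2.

Order the vertices as 0 < 1 < 2 < 3 < 4 < 5 < 6 < 7. Listing each simplex with vertices in this order, K has dimension 2 with simplices:

  0-simplices (8): [0], [1], [2], [3], [4], [5], [6], [7]
  1-simplices (24): (24 of them)
  2-simplices (16): [0,1,5], [0,1,7], [0,3,5], [0,3,6], [0,4,6], [0,4,7], [1,3,4], [1,3,7], [1,4,6], [1,5,6], [2,4,5], [2,4,7], [2,5,6], [2,6,7], [3,4,5], [3,6,7]

giving chain groups C_0 ≅ Z^8, C_1 ≅ Z^24, C_2 ≅ Z^16.

The boundary map ∂_1: C_1 → C_0 maps an edge to its endpoints' difference, ∂[p,q] = q − p. For instance
  ∂[0,5] = [5] − [0].
As a 8×24 matrix over Z this has rank 7, with invariant factors (1,1,1,1,1,1,1).

The boundary map ∂_2: C_2 → C_1 sends each 2-simplex [p,q,r] to [q,r] − [p,r] + [p,q]. For instance
  ∂[1,5,6] = [5,6] − [1,6] + [1,5],
  ∂[3,4,5] = [4,5] − [3,5] + [3,4].
As a 24×16 matrix over Z this has rank 15, with invariant factors (1,1,1,1,1,1,1,1,1,1,1,1,1,1,1).

From H_k ≅ ker(∂_k) / im(∂_{k+1}) we obtain:

  H_0: rank C_0 − rank ∂_1 = 8 − 7 = 1, and the invariant factors of ∂_1 are all 1, so H_0 = Z.
  H_1: rank ker ∂_1 − rank ∂_2 = (24 − 7) − 15 = 2, and the invariant factors of ∂_2 are all 1, so H_1 = Z^2.
  H_2: rank ker ∂_2 − rank ∂_3 = (16 − 15) − 0 = 1, and there is no ∂_3, so H_2 = Z.

H_0 = Z,  H_1 = Z^2,  H_2 = Z.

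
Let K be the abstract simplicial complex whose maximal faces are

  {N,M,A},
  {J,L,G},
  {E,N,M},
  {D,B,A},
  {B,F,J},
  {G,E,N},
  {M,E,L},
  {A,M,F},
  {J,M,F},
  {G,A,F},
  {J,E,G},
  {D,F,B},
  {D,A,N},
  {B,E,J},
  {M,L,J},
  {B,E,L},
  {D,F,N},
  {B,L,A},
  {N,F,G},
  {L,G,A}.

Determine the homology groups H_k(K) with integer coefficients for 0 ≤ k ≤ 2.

K has 10 vertices, 30 edges, 20 triangles.
rank ∂_0 = 0, rank ∂_1 = 9 ⇒ b_0 = 10 − 0 − 9 = 1; all invariant factors of ∂_1 are 1 so no torsion. So H_0 ≅ Z.
rank ∂_1 = 9, rank ∂_2 = 20 ⇒ b_1 = 30 − 9 − 20 = 1; ∂_2 has invariant factor(s) [2] giving torsion. So H_1 ≅ Z ⊕ Z/2Z.
rank ∂_2 = 20, rank ∂_3 = 0 ⇒ b_2 = 20 − 20 − 0 = 0. So H_2 ≅ 0.

H_0 = Z,  H_1 = Z ⊕ Z/2Z,  H_2 = 0.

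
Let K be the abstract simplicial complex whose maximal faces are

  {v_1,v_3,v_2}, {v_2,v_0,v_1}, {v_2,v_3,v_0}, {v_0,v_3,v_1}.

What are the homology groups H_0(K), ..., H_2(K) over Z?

H_0 ≅ Z,  H_1 = 0,  H_2 ≅ Z.

K has 4 vertices, 6 edges, 4 triangles.
rank ∂_0 = 0, rank ∂_1 = 3 ⇒ b_0 = 4 − 0 − 3 = 1; all invariant factors of ∂_1 are 1 so no torsion. So H_0 ≅ Z.
rank ∂_1 = 3, rank ∂_2 = 3 ⇒ b_1 = 6 − 3 − 3 = 0; all invariant factors of ∂_2 are 1 so no torsion. So H_1 ≅ 0.
rank ∂_2 = 3, rank ∂_3 = 0 ⇒ b_2 = 4 − 3 − 0 = 1. So H_2 ≅ Z.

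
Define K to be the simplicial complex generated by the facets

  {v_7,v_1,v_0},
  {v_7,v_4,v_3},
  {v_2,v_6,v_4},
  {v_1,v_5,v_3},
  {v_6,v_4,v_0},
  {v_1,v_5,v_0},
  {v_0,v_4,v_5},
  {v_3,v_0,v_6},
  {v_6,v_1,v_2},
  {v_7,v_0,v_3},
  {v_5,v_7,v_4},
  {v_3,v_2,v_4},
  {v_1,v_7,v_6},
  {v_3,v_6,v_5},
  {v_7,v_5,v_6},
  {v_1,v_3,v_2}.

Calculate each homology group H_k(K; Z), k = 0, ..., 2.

H_0 = Z,  H_1 = Z^2,  H_2 = Z.

Order the vertices as v_0 < v_1 < v_2 < v_3 < v_4 < v_5 < v_6 < v_7. Listing each simplex with vertices in this order, K has dimension 2 with simplices:

  0-simplices (8): [v_0], [v_1], [v_2], [v_3], [v_4], [v_5], [v_6], [v_7]
  1-simplices (24): (24 of them)
  2-simplices (16): (16 of them)

giving chain groups C_0 ≅ Z^8, C_1 ≅ Z^24, C_2 ≅ Z^16.

The boundary map ∂_1: C_1 → C_0 maps an edge to its endpoints' difference, ∂[p,q] = q − p. For instance
  ∂[v_0,v_3] = [v_3] − [v_0].
The resulting 8×24 matrix has rank 7, and its Smith normal form has invariant factors (1,1,1,1,1,1,1).

∂_2: C_2 → C_1 maps a triangle to the signed sum of its edges. For instance
  ∂[v_0,v_3,v_6] = [v_3,v_6] − [v_0,v_6] + [v_0,v_3],
  ∂[v_1,v_2,v_3] = [v_2,v_3] − [v_1,v_3] + [v_1,v_2].
The resulting 24×16 matrix has rank 15, and its Smith normal form has invariant factors (1,1,1,1,1,1,1,1,1,1,1,1,1,1,1).

Computing H_k = (kernel of ∂_k) / (image of ∂_{k+1}):

  H_0: rank C_0 − rank ∂_1 = 8 − 7 = 1, and the invariant factors of ∂_1 are all 1, so H_0 ≅ Z.
  H_1: rank ker ∂_1 − rank ∂_2 = (24 − 7) − 15 = 2, and the invariant factors of ∂_2 are all 1, so H_1 ≅ Z^2.
  H_2: rank ker ∂_2 − rank ∂_3 = (16 − 15) − 0 = 1, and there is no ∂_3, so H_2 ≅ Z.

As a check, the Euler characteristic is 8 − 24 + 16 = 0, which agrees with 1 − 2 + 1 = 0.
(K is a triangulation of the torus T^2.)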